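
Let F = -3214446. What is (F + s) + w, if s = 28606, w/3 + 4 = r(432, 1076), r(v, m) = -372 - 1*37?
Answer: -3187079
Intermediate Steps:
r(v, m) = -409 (r(v, m) = -372 - 37 = -409)
w = -1239 (w = -12 + 3*(-409) = -12 - 1227 = -1239)
(F + s) + w = (-3214446 + 28606) - 1239 = -3185840 - 1239 = -3187079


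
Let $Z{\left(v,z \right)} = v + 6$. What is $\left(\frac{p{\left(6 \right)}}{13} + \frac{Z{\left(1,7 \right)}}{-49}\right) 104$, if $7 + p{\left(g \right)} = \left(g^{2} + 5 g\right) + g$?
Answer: $\frac{3536}{7} \approx 505.14$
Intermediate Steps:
$Z{\left(v,z \right)} = 6 + v$
$p{\left(g \right)} = -7 + g^{2} + 6 g$ ($p{\left(g \right)} = -7 + \left(\left(g^{2} + 5 g\right) + g\right) = -7 + \left(g^{2} + 6 g\right) = -7 + g^{2} + 6 g$)
$\left(\frac{p{\left(6 \right)}}{13} + \frac{Z{\left(1,7 \right)}}{-49}\right) 104 = \left(\frac{-7 + 6^{2} + 6 \cdot 6}{13} + \frac{6 + 1}{-49}\right) 104 = \left(\left(-7 + 36 + 36\right) \frac{1}{13} + 7 \left(- \frac{1}{49}\right)\right) 104 = \left(65 \cdot \frac{1}{13} - \frac{1}{7}\right) 104 = \left(5 - \frac{1}{7}\right) 104 = \frac{34}{7} \cdot 104 = \frac{3536}{7}$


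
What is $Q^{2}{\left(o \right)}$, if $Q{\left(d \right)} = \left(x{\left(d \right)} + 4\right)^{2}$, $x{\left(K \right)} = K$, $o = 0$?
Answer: $256$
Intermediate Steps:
$Q{\left(d \right)} = \left(4 + d\right)^{2}$ ($Q{\left(d \right)} = \left(d + 4\right)^{2} = \left(4 + d\right)^{2}$)
$Q^{2}{\left(o \right)} = \left(\left(4 + 0\right)^{2}\right)^{2} = \left(4^{2}\right)^{2} = 16^{2} = 256$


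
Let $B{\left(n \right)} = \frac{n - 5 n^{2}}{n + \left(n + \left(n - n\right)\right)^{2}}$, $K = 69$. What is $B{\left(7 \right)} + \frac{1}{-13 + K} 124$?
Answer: $- \frac{57}{28} \approx -2.0357$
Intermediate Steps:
$B{\left(n \right)} = \frac{n - 5 n^{2}}{n + n^{2}}$ ($B{\left(n \right)} = \frac{n - 5 n^{2}}{n + \left(n + 0\right)^{2}} = \frac{n - 5 n^{2}}{n + n^{2}}$)
$B{\left(7 \right)} + \frac{1}{-13 + K} 124 = \frac{1 - 35}{1 + 7} + \frac{1}{-13 + 69} \cdot 124 = \frac{1 - 35}{8} + \frac{1}{56} \cdot 124 = \frac{1}{8} \left(-34\right) + \frac{1}{56} \cdot 124 = - \frac{17}{4} + \frac{31}{14} = - \frac{57}{28}$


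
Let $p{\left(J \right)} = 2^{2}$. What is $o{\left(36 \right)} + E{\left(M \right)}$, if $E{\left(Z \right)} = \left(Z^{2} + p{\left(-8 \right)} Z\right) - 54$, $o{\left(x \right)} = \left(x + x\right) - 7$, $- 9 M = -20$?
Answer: $\frac{2011}{81} \approx 24.827$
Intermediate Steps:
$M = \frac{20}{9}$ ($M = \left(- \frac{1}{9}\right) \left(-20\right) = \frac{20}{9} \approx 2.2222$)
$p{\left(J \right)} = 4$
$o{\left(x \right)} = -7 + 2 x$ ($o{\left(x \right)} = 2 x - 7 = -7 + 2 x$)
$E{\left(Z \right)} = -54 + Z^{2} + 4 Z$ ($E{\left(Z \right)} = \left(Z^{2} + 4 Z\right) - 54 = -54 + Z^{2} + 4 Z$)
$o{\left(36 \right)} + E{\left(M \right)} = \left(-7 + 2 \cdot 36\right) + \left(-54 + \left(\frac{20}{9}\right)^{2} + 4 \cdot \frac{20}{9}\right) = \left(-7 + 72\right) + \left(-54 + \frac{400}{81} + \frac{80}{9}\right) = 65 - \frac{3254}{81} = \frac{2011}{81}$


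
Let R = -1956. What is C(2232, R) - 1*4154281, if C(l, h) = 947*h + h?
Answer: -6008569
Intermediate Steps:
C(l, h) = 948*h
C(2232, R) - 1*4154281 = 948*(-1956) - 1*4154281 = -1854288 - 4154281 = -6008569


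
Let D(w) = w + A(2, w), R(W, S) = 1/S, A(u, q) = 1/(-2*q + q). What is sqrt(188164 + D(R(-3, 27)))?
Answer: 10*sqrt(152391)/9 ≈ 433.75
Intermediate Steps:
A(u, q) = -1/q (A(u, q) = 1/(-q) = -1/q)
D(w) = w - 1/w
sqrt(188164 + D(R(-3, 27))) = sqrt(188164 + (1/27 - 1/(1/27))) = sqrt(188164 + (1/27 - 1/1/27)) = sqrt(188164 + (1/27 - 1*27)) = sqrt(188164 + (1/27 - 27)) = sqrt(188164 - 728/27) = sqrt(5079700/27) = 10*sqrt(152391)/9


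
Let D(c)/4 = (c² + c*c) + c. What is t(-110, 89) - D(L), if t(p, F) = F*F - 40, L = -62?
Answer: -22623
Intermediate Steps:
t(p, F) = -40 + F² (t(p, F) = F² - 40 = -40 + F²)
D(c) = 4*c + 8*c² (D(c) = 4*((c² + c*c) + c) = 4*((c² + c²) + c) = 4*(2*c² + c) = 4*(c + 2*c²) = 4*c + 8*c²)
t(-110, 89) - D(L) = (-40 + 89²) - 4*(-62)*(1 + 2*(-62)) = (-40 + 7921) - 4*(-62)*(1 - 124) = 7881 - 4*(-62)*(-123) = 7881 - 1*30504 = 7881 - 30504 = -22623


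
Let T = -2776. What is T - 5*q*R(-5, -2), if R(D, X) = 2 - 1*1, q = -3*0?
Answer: -2776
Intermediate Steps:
q = 0
R(D, X) = 1 (R(D, X) = 2 - 1 = 1)
T - 5*q*R(-5, -2) = -2776 - 5*0 = -2776 - 0 = -2776 - 1*0 = -2776 + 0 = -2776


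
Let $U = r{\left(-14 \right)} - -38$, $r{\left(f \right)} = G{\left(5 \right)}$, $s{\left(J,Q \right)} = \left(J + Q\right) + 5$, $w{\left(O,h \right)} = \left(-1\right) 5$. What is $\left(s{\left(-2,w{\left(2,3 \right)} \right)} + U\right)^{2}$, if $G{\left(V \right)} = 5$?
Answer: $1681$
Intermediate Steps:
$w{\left(O,h \right)} = -5$
$s{\left(J,Q \right)} = 5 + J + Q$
$r{\left(f \right)} = 5$
$U = 43$ ($U = 5 - -38 = 5 + 38 = 43$)
$\left(s{\left(-2,w{\left(2,3 \right)} \right)} + U\right)^{2} = \left(\left(5 - 2 - 5\right) + 43\right)^{2} = \left(-2 + 43\right)^{2} = 41^{2} = 1681$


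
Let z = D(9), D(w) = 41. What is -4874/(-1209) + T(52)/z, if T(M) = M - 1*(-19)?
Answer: 285673/49569 ≈ 5.7631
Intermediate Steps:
T(M) = 19 + M (T(M) = M + 19 = 19 + M)
z = 41
-4874/(-1209) + T(52)/z = -4874/(-1209) + (19 + 52)/41 = -4874*(-1/1209) + 71*(1/41) = 4874/1209 + 71/41 = 285673/49569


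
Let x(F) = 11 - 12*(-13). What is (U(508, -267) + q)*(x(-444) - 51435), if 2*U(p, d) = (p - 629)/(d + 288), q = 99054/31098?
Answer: -242552570/15549 ≈ -15599.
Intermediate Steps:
q = 16509/5183 (q = 99054*(1/31098) = 16509/5183 ≈ 3.1852)
x(F) = 167 (x(F) = 11 + 156 = 167)
U(p, d) = (-629 + p)/(2*(288 + d)) (U(p, d) = ((p - 629)/(d + 288))/2 = ((-629 + p)/(288 + d))/2 = (-629 + p)/(2*(288 + d)))
(U(508, -267) + q)*(x(-444) - 51435) = ((-629 + 508)/(2*(288 - 267)) + 16509/5183)*(167 - 51435) = ((½)*(-121)/21 + 16509/5183)*(-51268) = ((½)*(1/21)*(-121) + 16509/5183)*(-51268) = (-121/42 + 16509/5183)*(-51268) = (66235/217686)*(-51268) = -242552570/15549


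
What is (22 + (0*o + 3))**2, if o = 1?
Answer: 625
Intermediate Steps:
(22 + (0*o + 3))**2 = (22 + (0*1 + 3))**2 = (22 + (0 + 3))**2 = (22 + 3)**2 = 25**2 = 625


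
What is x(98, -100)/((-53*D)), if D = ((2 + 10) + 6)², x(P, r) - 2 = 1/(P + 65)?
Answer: -109/933012 ≈ -0.00011683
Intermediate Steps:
x(P, r) = 2 + 1/(65 + P) (x(P, r) = 2 + 1/(P + 65) = 2 + 1/(65 + P))
D = 324 (D = (12 + 6)² = 18² = 324)
x(98, -100)/((-53*D)) = ((131 + 2*98)/(65 + 98))/((-53*324)) = ((131 + 196)/163)/(-17172) = ((1/163)*327)*(-1/17172) = (327/163)*(-1/17172) = -109/933012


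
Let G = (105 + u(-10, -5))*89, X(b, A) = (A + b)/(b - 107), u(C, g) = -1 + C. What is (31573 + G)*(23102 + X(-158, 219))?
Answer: 244505319891/265 ≈ 9.2266e+8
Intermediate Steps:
X(b, A) = (A + b)/(-107 + b)
G = 8366 (G = (105 + (-1 - 10))*89 = (105 - 11)*89 = 94*89 = 8366)
(31573 + G)*(23102 + X(-158, 219)) = (31573 + 8366)*(23102 + (219 - 158)/(-107 - 158)) = 39939*(23102 + 61/(-265)) = 39939*(23102 - 1/265*61) = 39939*(23102 - 61/265) = 39939*(6121969/265) = 244505319891/265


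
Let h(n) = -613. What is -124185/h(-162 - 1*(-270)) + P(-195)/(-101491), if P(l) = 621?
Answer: 12603279162/62213983 ≈ 202.58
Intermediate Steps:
-124185/h(-162 - 1*(-270)) + P(-195)/(-101491) = -124185/(-613) + 621/(-101491) = -124185*(-1/613) + 621*(-1/101491) = 124185/613 - 621/101491 = 12603279162/62213983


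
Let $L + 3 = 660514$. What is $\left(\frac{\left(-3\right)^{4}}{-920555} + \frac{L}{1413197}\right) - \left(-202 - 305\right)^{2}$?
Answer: $- \frac{334401007464512767}{1300925564335} \approx -2.5705 \cdot 10^{5}$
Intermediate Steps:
$L = 660511$ ($L = -3 + 660514 = 660511$)
$\left(\frac{\left(-3\right)^{4}}{-920555} + \frac{L}{1413197}\right) - \left(-202 - 305\right)^{2} = \left(\frac{\left(-3\right)^{4}}{-920555} + \frac{660511}{1413197}\right) - \left(-202 - 305\right)^{2} = \left(81 \left(- \frac{1}{920555}\right) + 660511 \cdot \frac{1}{1413197}\right) - \left(-507\right)^{2} = \left(- \frac{81}{920555} + \frac{660511}{1413197}\right) - 257049 = \frac{607922234648}{1300925564335} - 257049 = - \frac{334401007464512767}{1300925564335}$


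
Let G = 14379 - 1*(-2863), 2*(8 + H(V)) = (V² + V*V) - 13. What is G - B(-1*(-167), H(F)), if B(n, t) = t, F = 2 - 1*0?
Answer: 34505/2 ≈ 17253.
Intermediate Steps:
F = 2 (F = 2 + 0 = 2)
H(V) = -29/2 + V² (H(V) = -8 + ((V² + V*V) - 13)/2 = -8 + ((V² + V²) - 13)/2 = -8 + (2*V² - 13)/2 = -8 + (-13 + 2*V²)/2 = -8 + (-13/2 + V²) = -29/2 + V²)
G = 17242 (G = 14379 + 2863 = 17242)
G - B(-1*(-167), H(F)) = 17242 - (-29/2 + 2²) = 17242 - (-29/2 + 4) = 17242 - 1*(-21/2) = 17242 + 21/2 = 34505/2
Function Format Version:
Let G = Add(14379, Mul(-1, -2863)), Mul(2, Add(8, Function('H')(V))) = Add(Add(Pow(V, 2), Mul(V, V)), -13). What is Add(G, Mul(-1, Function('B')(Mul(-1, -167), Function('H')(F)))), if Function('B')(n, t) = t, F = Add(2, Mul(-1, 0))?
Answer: Rational(34505, 2) ≈ 17253.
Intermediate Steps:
F = 2 (F = Add(2, 0) = 2)
Function('H')(V) = Add(Rational(-29, 2), Pow(V, 2)) (Function('H')(V) = Add(-8, Mul(Rational(1, 2), Add(Add(Pow(V, 2), Mul(V, V)), -13))) = Add(-8, Mul(Rational(1, 2), Add(Add(Pow(V, 2), Pow(V, 2)), -13))) = Add(-8, Mul(Rational(1, 2), Add(Mul(2, Pow(V, 2)), -13))) = Add(-8, Mul(Rational(1, 2), Add(-13, Mul(2, Pow(V, 2))))) = Add(-8, Add(Rational(-13, 2), Pow(V, 2))) = Add(Rational(-29, 2), Pow(V, 2)))
G = 17242 (G = Add(14379, 2863) = 17242)
Add(G, Mul(-1, Function('B')(Mul(-1, -167), Function('H')(F)))) = Add(17242, Mul(-1, Add(Rational(-29, 2), Pow(2, 2)))) = Add(17242, Mul(-1, Add(Rational(-29, 2), 4))) = Add(17242, Mul(-1, Rational(-21, 2))) = Add(17242, Rational(21, 2)) = Rational(34505, 2)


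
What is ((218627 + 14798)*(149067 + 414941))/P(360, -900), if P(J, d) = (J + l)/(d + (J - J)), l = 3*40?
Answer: -246850438875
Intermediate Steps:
l = 120
P(J, d) = (120 + J)/d (P(J, d) = (J + 120)/(d + (J - J)) = (120 + J)/(d + 0) = (120 + J)/d)
((218627 + 14798)*(149067 + 414941))/P(360, -900) = ((218627 + 14798)*(149067 + 414941))/(((120 + 360)/(-900))) = (233425*564008)/((-1/900*480)) = 131653567400/(-8/15) = 131653567400*(-15/8) = -246850438875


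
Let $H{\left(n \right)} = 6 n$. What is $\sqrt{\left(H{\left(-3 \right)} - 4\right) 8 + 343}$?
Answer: $\sqrt{167} \approx 12.923$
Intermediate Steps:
$\sqrt{\left(H{\left(-3 \right)} - 4\right) 8 + 343} = \sqrt{\left(6 \left(-3\right) - 4\right) 8 + 343} = \sqrt{\left(-18 - 4\right) 8 + 343} = \sqrt{\left(-22\right) 8 + 343} = \sqrt{-176 + 343} = \sqrt{167}$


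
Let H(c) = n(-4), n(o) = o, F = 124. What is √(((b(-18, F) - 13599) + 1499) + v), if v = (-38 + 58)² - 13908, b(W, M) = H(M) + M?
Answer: 12*I*√177 ≈ 159.65*I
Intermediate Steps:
H(c) = -4
b(W, M) = -4 + M
v = -13508 (v = 20² - 13908 = 400 - 13908 = -13508)
√(((b(-18, F) - 13599) + 1499) + v) = √((((-4 + 124) - 13599) + 1499) - 13508) = √(((120 - 13599) + 1499) - 13508) = √((-13479 + 1499) - 13508) = √(-11980 - 13508) = √(-25488) = 12*I*√177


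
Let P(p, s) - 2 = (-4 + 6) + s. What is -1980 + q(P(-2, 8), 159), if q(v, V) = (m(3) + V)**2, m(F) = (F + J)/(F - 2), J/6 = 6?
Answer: 37224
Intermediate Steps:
P(p, s) = 4 + s (P(p, s) = 2 + ((-4 + 6) + s) = 2 + (2 + s) = 4 + s)
J = 36 (J = 6*6 = 36)
m(F) = (36 + F)/(-2 + F) (m(F) = (F + 36)/(F - 2) = (36 + F)/(-2 + F))
q(v, V) = (39 + V)**2 (q(v, V) = ((36 + 3)/(-2 + 3) + V)**2 = (39/1 + V)**2 = (1*39 + V)**2 = (39 + V)**2)
-1980 + q(P(-2, 8), 159) = -1980 + (39 + 159)**2 = -1980 + 198**2 = -1980 + 39204 = 37224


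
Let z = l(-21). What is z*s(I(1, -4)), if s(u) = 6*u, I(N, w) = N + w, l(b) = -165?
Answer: 2970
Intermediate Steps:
z = -165
z*s(I(1, -4)) = -990*(1 - 4) = -990*(-3) = -165*(-18) = 2970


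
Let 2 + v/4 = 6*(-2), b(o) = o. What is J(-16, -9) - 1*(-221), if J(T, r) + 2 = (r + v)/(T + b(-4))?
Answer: 889/4 ≈ 222.25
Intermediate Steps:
v = -56 (v = -8 + 4*(6*(-2)) = -8 + 4*(-12) = -8 - 48 = -56)
J(T, r) = -2 + (-56 + r)/(-4 + T) (J(T, r) = -2 + (r - 56)/(T - 4) = -2 + (-56 + r)/(-4 + T))
J(-16, -9) - 1*(-221) = (-48 - 9 - 2*(-16))/(-4 - 16) - 1*(-221) = (-48 - 9 + 32)/(-20) + 221 = -1/20*(-25) + 221 = 5/4 + 221 = 889/4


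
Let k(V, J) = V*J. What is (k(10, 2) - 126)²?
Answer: 11236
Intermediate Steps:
k(V, J) = J*V
(k(10, 2) - 126)² = (2*10 - 126)² = (20 - 126)² = (-106)² = 11236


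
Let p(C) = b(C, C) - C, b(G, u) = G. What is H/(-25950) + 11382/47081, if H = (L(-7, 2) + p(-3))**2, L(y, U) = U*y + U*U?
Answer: 5813096/24435039 ≈ 0.23790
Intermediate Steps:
L(y, U) = U**2 + U*y (L(y, U) = U*y + U**2 = U**2 + U*y)
p(C) = 0 (p(C) = C - C = 0)
H = 100 (H = (2*(2 - 7) + 0)**2 = (2*(-5) + 0)**2 = (-10 + 0)**2 = (-10)**2 = 100)
H/(-25950) + 11382/47081 = 100/(-25950) + 11382/47081 = 100*(-1/25950) + 11382*(1/47081) = -2/519 + 11382/47081 = 5813096/24435039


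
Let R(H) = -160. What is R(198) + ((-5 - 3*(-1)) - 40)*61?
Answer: -2722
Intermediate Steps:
R(198) + ((-5 - 3*(-1)) - 40)*61 = -160 + ((-5 - 3*(-1)) - 40)*61 = -160 + ((-5 + 3) - 40)*61 = -160 + (-2 - 40)*61 = -160 - 42*61 = -160 - 2562 = -2722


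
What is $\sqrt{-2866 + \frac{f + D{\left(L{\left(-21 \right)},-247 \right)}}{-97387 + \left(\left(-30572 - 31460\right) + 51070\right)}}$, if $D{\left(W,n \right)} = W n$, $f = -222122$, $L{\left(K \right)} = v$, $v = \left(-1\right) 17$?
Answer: $\frac{i \sqrt{33621811886539}}{108349} \approx 53.516 i$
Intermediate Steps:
$v = -17$
$L{\left(K \right)} = -17$
$\sqrt{-2866 + \frac{f + D{\left(L{\left(-21 \right)},-247 \right)}}{-97387 + \left(\left(-30572 - 31460\right) + 51070\right)}} = \sqrt{-2866 + \frac{-222122 - -4199}{-97387 + \left(\left(-30572 - 31460\right) + 51070\right)}} = \sqrt{-2866 + \frac{-222122 + 4199}{-97387 + \left(-62032 + 51070\right)}} = \sqrt{-2866 - \frac{217923}{-97387 - 10962}} = \sqrt{-2866 - \frac{217923}{-108349}} = \sqrt{-2866 - - \frac{217923}{108349}} = \sqrt{-2866 + \frac{217923}{108349}} = \sqrt{- \frac{310310311}{108349}} = \frac{i \sqrt{33621811886539}}{108349}$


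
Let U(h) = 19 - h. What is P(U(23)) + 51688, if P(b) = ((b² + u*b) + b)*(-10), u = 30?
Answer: 52768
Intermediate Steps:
P(b) = -310*b - 10*b² (P(b) = ((b² + 30*b) + b)*(-10) = (b² + 31*b)*(-10) = -310*b - 10*b²)
P(U(23)) + 51688 = -10*(19 - 1*23)*(31 + (19 - 1*23)) + 51688 = -10*(19 - 23)*(31 + (19 - 23)) + 51688 = -10*(-4)*(31 - 4) + 51688 = -10*(-4)*27 + 51688 = 1080 + 51688 = 52768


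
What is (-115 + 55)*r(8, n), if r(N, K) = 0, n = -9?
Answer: 0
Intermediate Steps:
(-115 + 55)*r(8, n) = (-115 + 55)*0 = -60*0 = 0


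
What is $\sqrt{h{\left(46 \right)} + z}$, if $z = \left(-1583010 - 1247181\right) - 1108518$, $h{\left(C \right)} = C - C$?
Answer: $i \sqrt{3938709} \approx 1984.6 i$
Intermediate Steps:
$h{\left(C \right)} = 0$
$z = -3938709$ ($z = -2830191 - 1108518 = -3938709$)
$\sqrt{h{\left(46 \right)} + z} = \sqrt{0 - 3938709} = \sqrt{-3938709} = i \sqrt{3938709}$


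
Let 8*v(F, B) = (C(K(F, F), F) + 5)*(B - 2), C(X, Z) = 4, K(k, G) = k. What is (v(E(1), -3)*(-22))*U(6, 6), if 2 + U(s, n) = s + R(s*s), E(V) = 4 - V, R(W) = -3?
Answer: 495/4 ≈ 123.75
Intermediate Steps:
U(s, n) = -5 + s (U(s, n) = -2 + (s - 3) = -2 + (-3 + s) = -5 + s)
v(F, B) = -9/4 + 9*B/8 (v(F, B) = ((4 + 5)*(B - 2))/8 = (9*(-2 + B))/8 = (-18 + 9*B)/8 = -9/4 + 9*B/8)
(v(E(1), -3)*(-22))*U(6, 6) = ((-9/4 + (9/8)*(-3))*(-22))*(-5 + 6) = ((-9/4 - 27/8)*(-22))*1 = -45/8*(-22)*1 = (495/4)*1 = 495/4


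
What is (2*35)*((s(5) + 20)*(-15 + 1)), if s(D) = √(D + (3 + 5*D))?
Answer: -19600 - 980*√33 ≈ -25230.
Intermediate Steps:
s(D) = √(3 + 6*D)
(2*35)*((s(5) + 20)*(-15 + 1)) = (2*35)*((√(3 + 6*5) + 20)*(-15 + 1)) = 70*((√(3 + 30) + 20)*(-14)) = 70*((√33 + 20)*(-14)) = 70*((20 + √33)*(-14)) = 70*(-280 - 14*√33) = -19600 - 980*√33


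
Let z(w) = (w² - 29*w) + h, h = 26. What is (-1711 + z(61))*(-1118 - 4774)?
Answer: -1573164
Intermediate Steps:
z(w) = 26 + w² - 29*w (z(w) = (w² - 29*w) + 26 = 26 + w² - 29*w)
(-1711 + z(61))*(-1118 - 4774) = (-1711 + (26 + 61² - 29*61))*(-1118 - 4774) = (-1711 + (26 + 3721 - 1769))*(-5892) = (-1711 + 1978)*(-5892) = 267*(-5892) = -1573164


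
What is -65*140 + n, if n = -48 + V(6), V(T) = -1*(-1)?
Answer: -9147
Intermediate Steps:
V(T) = 1
n = -47 (n = -48 + 1 = -47)
-65*140 + n = -65*140 - 47 = -9100 - 47 = -9147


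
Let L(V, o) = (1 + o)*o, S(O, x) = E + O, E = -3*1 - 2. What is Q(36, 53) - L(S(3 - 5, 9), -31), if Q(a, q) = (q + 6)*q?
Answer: 2197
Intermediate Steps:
E = -5 (E = -3 - 2 = -5)
S(O, x) = -5 + O
L(V, o) = o*(1 + o)
Q(a, q) = q*(6 + q) (Q(a, q) = (6 + q)*q = q*(6 + q))
Q(36, 53) - L(S(3 - 5, 9), -31) = 53*(6 + 53) - (-31)*(1 - 31) = 53*59 - (-31)*(-30) = 3127 - 1*930 = 3127 - 930 = 2197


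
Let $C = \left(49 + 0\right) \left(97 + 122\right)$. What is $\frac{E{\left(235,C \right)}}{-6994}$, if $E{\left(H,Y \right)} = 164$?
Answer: $- \frac{82}{3497} \approx -0.023449$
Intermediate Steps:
$C = 10731$ ($C = 49 \cdot 219 = 10731$)
$\frac{E{\left(235,C \right)}}{-6994} = \frac{164}{-6994} = 164 \left(- \frac{1}{6994}\right) = - \frac{82}{3497}$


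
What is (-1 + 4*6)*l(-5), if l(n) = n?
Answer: -115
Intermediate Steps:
(-1 + 4*6)*l(-5) = (-1 + 4*6)*(-5) = (-1 + 24)*(-5) = 23*(-5) = -115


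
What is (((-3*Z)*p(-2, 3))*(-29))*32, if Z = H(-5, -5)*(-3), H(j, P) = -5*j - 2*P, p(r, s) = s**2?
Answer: -2630880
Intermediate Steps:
Z = -105 (Z = (-5*(-5) - 2*(-5))*(-3) = (25 + 10)*(-3) = 35*(-3) = -105)
(((-3*Z)*p(-2, 3))*(-29))*32 = ((-3*(-105)*3**2)*(-29))*32 = ((315*9)*(-29))*32 = (2835*(-29))*32 = -82215*32 = -2630880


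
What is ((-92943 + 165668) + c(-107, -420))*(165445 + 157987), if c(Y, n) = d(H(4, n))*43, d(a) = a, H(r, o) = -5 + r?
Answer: 23507684624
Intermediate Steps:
c(Y, n) = -43 (c(Y, n) = (-5 + 4)*43 = -1*43 = -43)
((-92943 + 165668) + c(-107, -420))*(165445 + 157987) = ((-92943 + 165668) - 43)*(165445 + 157987) = (72725 - 43)*323432 = 72682*323432 = 23507684624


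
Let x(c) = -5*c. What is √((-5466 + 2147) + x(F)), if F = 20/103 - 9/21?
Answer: I*√1724743034/721 ≈ 57.601*I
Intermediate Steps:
F = -169/721 (F = 20*(1/103) - 9*1/21 = 20/103 - 3/7 = -169/721 ≈ -0.23440)
√((-5466 + 2147) + x(F)) = √((-5466 + 2147) - 5*(-169/721)) = √(-3319 + 845/721) = √(-2392154/721) = I*√1724743034/721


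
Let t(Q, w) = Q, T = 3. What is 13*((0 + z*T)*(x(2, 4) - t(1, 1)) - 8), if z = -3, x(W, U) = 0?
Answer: 13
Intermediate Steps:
13*((0 + z*T)*(x(2, 4) - t(1, 1)) - 8) = 13*((0 - 3*3)*(0 - 1*1) - 8) = 13*((0 - 9)*(0 - 1) - 8) = 13*(-9*(-1) - 8) = 13*(9 - 8) = 13*1 = 13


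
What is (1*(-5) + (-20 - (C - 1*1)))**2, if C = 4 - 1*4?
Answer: 576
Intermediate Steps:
C = 0 (C = 4 - 4 = 0)
(1*(-5) + (-20 - (C - 1*1)))**2 = (1*(-5) + (-20 - (0 - 1*1)))**2 = (-5 + (-20 - (0 - 1)))**2 = (-5 + (-20 - 1*(-1)))**2 = (-5 + (-20 + 1))**2 = (-5 - 19)**2 = (-24)**2 = 576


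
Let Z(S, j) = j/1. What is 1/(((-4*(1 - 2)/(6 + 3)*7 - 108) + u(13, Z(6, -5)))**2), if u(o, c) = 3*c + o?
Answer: 81/925444 ≈ 8.7526e-5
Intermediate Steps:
Z(S, j) = j (Z(S, j) = j*1 = j)
u(o, c) = o + 3*c
1/(((-4*(1 - 2)/(6 + 3)*7 - 108) + u(13, Z(6, -5)))**2) = 1/(((-4*(1 - 2)/(6 + 3)*7 - 108) + (13 + 3*(-5)))**2) = 1/(((-(-4)/9*7 - 108) + (13 - 15))**2) = 1/(((-(-4)/9*7 - 108) - 2)**2) = 1/(((-4*(-1/9)*7 - 108) - 2)**2) = 1/((((4/9)*7 - 108) - 2)**2) = 1/(((28/9 - 108) - 2)**2) = 1/((-944/9 - 2)**2) = 1/((-962/9)**2) = 1/(925444/81) = 81/925444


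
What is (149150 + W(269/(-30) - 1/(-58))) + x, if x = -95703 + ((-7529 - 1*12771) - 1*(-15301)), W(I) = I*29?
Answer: 722827/15 ≈ 48188.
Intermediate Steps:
W(I) = 29*I
x = -100702 (x = -95703 + ((-7529 - 12771) + 15301) = -95703 + (-20300 + 15301) = -95703 - 4999 = -100702)
(149150 + W(269/(-30) - 1/(-58))) + x = (149150 + 29*(269/(-30) - 1/(-58))) - 100702 = (149150 + 29*(269*(-1/30) - 1*(-1/58))) - 100702 = (149150 + 29*(-269/30 + 1/58)) - 100702 = (149150 + 29*(-3893/435)) - 100702 = (149150 - 3893/15) - 100702 = 2233357/15 - 100702 = 722827/15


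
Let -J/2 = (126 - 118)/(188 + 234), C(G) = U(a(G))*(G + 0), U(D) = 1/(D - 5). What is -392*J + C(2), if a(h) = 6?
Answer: 3558/211 ≈ 16.863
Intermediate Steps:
U(D) = 1/(-5 + D)
C(G) = G (C(G) = (G + 0)/(-5 + 6) = G/1 = 1*G = G)
J = -8/211 (J = -2*(126 - 118)/(188 + 234) = -16/422 = -2*4/211 = -8/211 ≈ -0.037915)
-392*J + C(2) = -392*(-8/211) + 2 = 3136/211 + 2 = 3558/211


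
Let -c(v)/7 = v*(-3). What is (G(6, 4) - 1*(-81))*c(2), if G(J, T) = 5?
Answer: 3612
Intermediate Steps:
c(v) = 21*v (c(v) = -7*v*(-3) = -(-21)*v = 21*v)
(G(6, 4) - 1*(-81))*c(2) = (5 - 1*(-81))*(21*2) = (5 + 81)*42 = 86*42 = 3612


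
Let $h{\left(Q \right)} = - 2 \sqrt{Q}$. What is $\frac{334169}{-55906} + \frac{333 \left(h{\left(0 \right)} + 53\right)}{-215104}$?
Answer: $- \frac{36433886785}{6012802112} \approx -6.0594$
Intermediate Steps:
$\frac{334169}{-55906} + \frac{333 \left(h{\left(0 \right)} + 53\right)}{-215104} = \frac{334169}{-55906} + \frac{333 \left(- 2 \sqrt{0} + 53\right)}{-215104} = 334169 \left(- \frac{1}{55906}\right) + 333 \left(\left(-2\right) 0 + 53\right) \left(- \frac{1}{215104}\right) = - \frac{334169}{55906} + 333 \left(0 + 53\right) \left(- \frac{1}{215104}\right) = - \frac{334169}{55906} + 333 \cdot 53 \left(- \frac{1}{215104}\right) = - \frac{334169}{55906} + 17649 \left(- \frac{1}{215104}\right) = - \frac{334169}{55906} - \frac{17649}{215104} = - \frac{36433886785}{6012802112}$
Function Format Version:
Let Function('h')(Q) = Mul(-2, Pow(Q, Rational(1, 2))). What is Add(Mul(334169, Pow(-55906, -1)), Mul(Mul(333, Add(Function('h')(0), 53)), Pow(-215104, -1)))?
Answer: Rational(-36433886785, 6012802112) ≈ -6.0594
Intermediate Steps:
Add(Mul(334169, Pow(-55906, -1)), Mul(Mul(333, Add(Function('h')(0), 53)), Pow(-215104, -1))) = Add(Mul(334169, Pow(-55906, -1)), Mul(Mul(333, Add(Mul(-2, Pow(0, Rational(1, 2))), 53)), Pow(-215104, -1))) = Add(Mul(334169, Rational(-1, 55906)), Mul(Mul(333, Add(Mul(-2, 0), 53)), Rational(-1, 215104))) = Add(Rational(-334169, 55906), Mul(Mul(333, Add(0, 53)), Rational(-1, 215104))) = Add(Rational(-334169, 55906), Mul(Mul(333, 53), Rational(-1, 215104))) = Add(Rational(-334169, 55906), Mul(17649, Rational(-1, 215104))) = Add(Rational(-334169, 55906), Rational(-17649, 215104)) = Rational(-36433886785, 6012802112)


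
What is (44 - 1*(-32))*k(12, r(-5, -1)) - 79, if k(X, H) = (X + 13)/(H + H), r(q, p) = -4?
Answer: -633/2 ≈ -316.50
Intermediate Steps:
k(X, H) = (13 + X)/(2*H) (k(X, H) = (13 + X)/((2*H)) = (13 + X)*(1/(2*H)) = (13 + X)/(2*H))
(44 - 1*(-32))*k(12, r(-5, -1)) - 79 = (44 - 1*(-32))*((½)*(13 + 12)/(-4)) - 79 = (44 + 32)*((½)*(-¼)*25) - 79 = 76*(-25/8) - 79 = -475/2 - 79 = -633/2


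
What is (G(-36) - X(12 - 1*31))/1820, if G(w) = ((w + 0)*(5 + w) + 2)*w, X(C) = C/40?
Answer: -1609901/72800 ≈ -22.114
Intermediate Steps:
X(C) = C/40 (X(C) = C*(1/40) = C/40)
G(w) = w*(2 + w*(5 + w)) (G(w) = (w*(5 + w) + 2)*w = (2 + w*(5 + w))*w = w*(2 + w*(5 + w)))
(G(-36) - X(12 - 1*31))/1820 = (-36*(2 + (-36)² + 5*(-36)) - (12 - 1*31)/40)/1820 = (-36*(2 + 1296 - 180) - (12 - 31)/40)*(1/1820) = (-36*1118 - (-19)/40)*(1/1820) = (-40248 - 1*(-19/40))*(1/1820) = (-40248 + 19/40)*(1/1820) = -1609901/40*1/1820 = -1609901/72800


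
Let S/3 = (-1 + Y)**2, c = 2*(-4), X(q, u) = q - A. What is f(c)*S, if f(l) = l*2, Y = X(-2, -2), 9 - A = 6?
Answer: -1728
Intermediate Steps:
A = 3 (A = 9 - 1*6 = 9 - 6 = 3)
X(q, u) = -3 + q (X(q, u) = q - 1*3 = q - 3 = -3 + q)
Y = -5 (Y = -3 - 2 = -5)
c = -8
S = 108 (S = 3*(-1 - 5)**2 = 3*(-6)**2 = 3*36 = 108)
f(l) = 2*l
f(c)*S = (2*(-8))*108 = -16*108 = -1728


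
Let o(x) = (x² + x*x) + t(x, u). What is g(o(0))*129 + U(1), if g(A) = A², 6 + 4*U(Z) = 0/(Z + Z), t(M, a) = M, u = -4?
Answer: -3/2 ≈ -1.5000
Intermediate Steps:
o(x) = x + 2*x² (o(x) = (x² + x*x) + x = (x² + x²) + x = 2*x² + x = x + 2*x²)
U(Z) = -3/2 (U(Z) = -3/2 + (0/(Z + Z))/4 = -3/2 + (0/((2*Z)))/4 = -3/2 + (0*(1/(2*Z)))/4 = -3/2 + (¼)*0 = -3/2 + 0 = -3/2)
g(o(0))*129 + U(1) = (0*(1 + 2*0))²*129 - 3/2 = (0*(1 + 0))²*129 - 3/2 = (0*1)²*129 - 3/2 = 0²*129 - 3/2 = 0*129 - 3/2 = 0 - 3/2 = -3/2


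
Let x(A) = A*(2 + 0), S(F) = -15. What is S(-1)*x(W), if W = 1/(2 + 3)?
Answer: -6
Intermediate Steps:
W = 1/5 ≈ 0.20000
x(A) = 2*A (x(A) = A*2 = 2*A)
S(-1)*x(W) = -30/5 = -15*2/5 = -6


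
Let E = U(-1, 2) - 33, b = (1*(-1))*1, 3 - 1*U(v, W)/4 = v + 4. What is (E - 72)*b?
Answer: 105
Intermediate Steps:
U(v, W) = -4 - 4*v (U(v, W) = 12 - 4*(v + 4) = 12 - 4*(4 + v) = 12 + (-16 - 4*v) = -4 - 4*v)
b = -1 (b = -1*1 = -1)
E = -33 (E = (-4 - 4*(-1)) - 33 = (-4 + 4) - 33 = 0 - 33 = -33)
(E - 72)*b = (-33 - 72)*(-1) = -105*(-1) = 105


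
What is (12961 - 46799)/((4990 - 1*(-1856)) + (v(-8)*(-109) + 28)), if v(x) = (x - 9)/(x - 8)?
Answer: -541408/108131 ≈ -5.0070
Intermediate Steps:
v(x) = (-9 + x)/(-8 + x)
(12961 - 46799)/((4990 - 1*(-1856)) + (v(-8)*(-109) + 28)) = (12961 - 46799)/((4990 - 1*(-1856)) + (((-9 - 8)/(-8 - 8))*(-109) + 28)) = -33838/((4990 + 1856) + ((-17/(-16))*(-109) + 28)) = -33838/(6846 + (-1/16*(-17)*(-109) + 28)) = -33838/(6846 + ((17/16)*(-109) + 28)) = -33838/(6846 + (-1853/16 + 28)) = -33838/(6846 - 1405/16) = -33838/108131/16 = -33838*16/108131 = -541408/108131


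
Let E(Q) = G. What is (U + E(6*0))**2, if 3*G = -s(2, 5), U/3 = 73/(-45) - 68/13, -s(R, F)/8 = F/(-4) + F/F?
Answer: 17131321/38025 ≈ 450.53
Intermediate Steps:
s(R, F) = -8 + 2*F (s(R, F) = -8*(F/(-4) + F/F) = -8*(F*(-1/4) + 1) = -8*(-F/4 + 1) = -8*(1 - F/4) = -8 + 2*F)
U = -4009/195 (U = 3*(73/(-45) - 68/13) = 3*(73*(-1/45) - 68*1/13) = 3*(-73/45 - 68/13) = 3*(-4009/585) = -4009/195 ≈ -20.559)
G = -2/3 (G = (-(-8 + 2*5))/3 = (-(-8 + 10))/3 = (-1*2)/3 = (1/3)*(-2) = -2/3 ≈ -0.66667)
E(Q) = -2/3
(U + E(6*0))**2 = (-4009/195 - 2/3)**2 = (-4139/195)**2 = 17131321/38025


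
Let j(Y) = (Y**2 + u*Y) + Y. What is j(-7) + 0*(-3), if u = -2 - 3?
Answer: 77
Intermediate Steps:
u = -5
j(Y) = Y**2 - 4*Y (j(Y) = (Y**2 - 5*Y) + Y = Y**2 - 4*Y)
j(-7) + 0*(-3) = -7*(-4 - 7) + 0*(-3) = -7*(-11) + 0 = 77 + 0 = 77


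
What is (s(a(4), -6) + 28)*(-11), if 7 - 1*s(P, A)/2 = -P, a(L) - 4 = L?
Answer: -638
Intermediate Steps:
a(L) = 4 + L
s(P, A) = 14 + 2*P (s(P, A) = 14 - (-2)*P = 14 + 2*P)
(s(a(4), -6) + 28)*(-11) = ((14 + 2*(4 + 4)) + 28)*(-11) = ((14 + 2*8) + 28)*(-11) = ((14 + 16) + 28)*(-11) = (30 + 28)*(-11) = 58*(-11) = -638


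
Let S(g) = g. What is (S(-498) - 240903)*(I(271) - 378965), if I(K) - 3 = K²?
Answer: 73753074921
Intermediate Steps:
I(K) = 3 + K²
(S(-498) - 240903)*(I(271) - 378965) = (-498 - 240903)*((3 + 271²) - 378965) = -241401*((3 + 73441) - 378965) = -241401*(73444 - 378965) = -241401*(-305521) = 73753074921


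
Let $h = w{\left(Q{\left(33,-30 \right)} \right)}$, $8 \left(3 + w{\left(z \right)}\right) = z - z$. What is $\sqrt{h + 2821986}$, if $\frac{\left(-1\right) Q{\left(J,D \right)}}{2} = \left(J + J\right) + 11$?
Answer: $\sqrt{2821983} \approx 1679.9$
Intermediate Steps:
$Q{\left(J,D \right)} = -22 - 4 J$ ($Q{\left(J,D \right)} = - 2 \left(\left(J + J\right) + 11\right) = - 2 \left(2 J + 11\right) = - 2 \left(11 + 2 J\right) = -22 - 4 J$)
$w{\left(z \right)} = -3$ ($w{\left(z \right)} = -3 + \frac{z - z}{8} = -3 + \frac{1}{8} \cdot 0 = -3 + 0 = -3$)
$h = -3$
$\sqrt{h + 2821986} = \sqrt{-3 + 2821986} = \sqrt{2821983}$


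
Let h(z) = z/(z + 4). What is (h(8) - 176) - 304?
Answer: -1438/3 ≈ -479.33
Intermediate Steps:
h(z) = z/(4 + z)
(h(8) - 176) - 304 = (8/(4 + 8) - 176) - 304 = (8/12 - 176) - 304 = (8*(1/12) - 176) - 304 = (2/3 - 176) - 304 = -526/3 - 304 = -1438/3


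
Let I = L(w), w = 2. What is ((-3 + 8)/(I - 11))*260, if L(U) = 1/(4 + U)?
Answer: -120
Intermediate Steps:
I = ⅙ (I = 1/(4 + 2) = 1/6 = ⅙ ≈ 0.16667)
((-3 + 8)/(I - 11))*260 = ((-3 + 8)/(⅙ - 11))*260 = (5/(-65/6))*260 = (5*(-6/65))*260 = -6/13*260 = -120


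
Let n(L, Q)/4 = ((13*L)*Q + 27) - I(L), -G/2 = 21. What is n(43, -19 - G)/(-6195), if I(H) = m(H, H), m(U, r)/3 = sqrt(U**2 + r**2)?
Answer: -51536/6195 + 172*sqrt(2)/2065 ≈ -8.2012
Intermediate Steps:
m(U, r) = 3*sqrt(U**2 + r**2)
I(H) = 3*sqrt(2)*sqrt(H**2) (I(H) = 3*sqrt(H**2 + H**2) = 3*sqrt(2*H**2) = 3*(sqrt(2)*sqrt(H**2)) = 3*sqrt(2)*sqrt(H**2))
G = -42 (G = -2*21 = -42)
n(L, Q) = 108 - 12*sqrt(2)*sqrt(L**2) + 52*L*Q (n(L, Q) = 4*(((13*L)*Q + 27) - 3*sqrt(2)*sqrt(L**2)) = 4*((13*L*Q + 27) - 3*sqrt(2)*sqrt(L**2)) = 4*((27 + 13*L*Q) - 3*sqrt(2)*sqrt(L**2)) = 4*(27 - 3*sqrt(2)*sqrt(L**2) + 13*L*Q) = 108 - 12*sqrt(2)*sqrt(L**2) + 52*L*Q)
n(43, -19 - G)/(-6195) = (108 - 12*sqrt(2)*sqrt(43**2) + 52*43*(-19 - 1*(-42)))/(-6195) = (108 - 12*sqrt(2)*sqrt(1849) + 52*43*(-19 + 42))*(-1/6195) = (108 - 12*sqrt(2)*43 + 52*43*23)*(-1/6195) = (108 - 516*sqrt(2) + 51428)*(-1/6195) = (51536 - 516*sqrt(2))*(-1/6195) = -51536/6195 + 172*sqrt(2)/2065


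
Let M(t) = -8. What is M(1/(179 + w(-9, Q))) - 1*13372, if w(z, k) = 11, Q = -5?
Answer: -13380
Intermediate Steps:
M(1/(179 + w(-9, Q))) - 1*13372 = -8 - 1*13372 = -8 - 13372 = -13380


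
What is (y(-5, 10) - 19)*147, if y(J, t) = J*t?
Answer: -10143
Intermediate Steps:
(y(-5, 10) - 19)*147 = (-5*10 - 19)*147 = (-50 - 19)*147 = -69*147 = -10143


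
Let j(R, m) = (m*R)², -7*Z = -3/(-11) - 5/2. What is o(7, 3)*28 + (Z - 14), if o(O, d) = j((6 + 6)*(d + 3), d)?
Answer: 28739795/22 ≈ 1.3064e+6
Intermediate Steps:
Z = 7/22 (Z = -(-3/(-11) - 5/2)/7 = -(-3*(-1/11) - 5*½)/7 = -(3/11 - 5/2)/7 = -⅐*(-49/22) = 7/22 ≈ 0.31818)
j(R, m) = R²*m² (j(R, m) = (R*m)² = R²*m²)
o(O, d) = d²*(36 + 12*d)² (o(O, d) = ((6 + 6)*(d + 3))²*d² = (12*(3 + d))²*d² = (36 + 12*d)²*d² = d²*(36 + 12*d)²)
o(7, 3)*28 + (Z - 14) = (144*3²*(3 + 3)²)*28 + (7/22 - 14) = (144*9*6²)*28 - 301/22 = (144*9*36)*28 - 301/22 = 46656*28 - 301/22 = 1306368 - 301/22 = 28739795/22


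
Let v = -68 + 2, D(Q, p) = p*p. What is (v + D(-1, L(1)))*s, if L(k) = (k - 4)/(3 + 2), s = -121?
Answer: 198561/25 ≈ 7942.4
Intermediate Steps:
L(k) = -4/5 + k/5 (L(k) = (-4 + k)/5 = (-4 + k)*(1/5) = -4/5 + k/5)
D(Q, p) = p**2
v = -66
(v + D(-1, L(1)))*s = (-66 + (-4/5 + (1/5)*1)**2)*(-121) = (-66 + (-4/5 + 1/5)**2)*(-121) = (-66 + (-3/5)**2)*(-121) = (-66 + 9/25)*(-121) = -1641/25*(-121) = 198561/25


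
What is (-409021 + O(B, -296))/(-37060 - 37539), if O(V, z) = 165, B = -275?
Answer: 58408/10657 ≈ 5.4807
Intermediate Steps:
(-409021 + O(B, -296))/(-37060 - 37539) = (-409021 + 165)/(-37060 - 37539) = -408856/(-74599) = -408856*(-1/74599) = 58408/10657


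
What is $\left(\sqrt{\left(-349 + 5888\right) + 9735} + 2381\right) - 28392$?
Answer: $-26011 + \sqrt{15274} \approx -25887.0$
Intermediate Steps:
$\left(\sqrt{\left(-349 + 5888\right) + 9735} + 2381\right) - 28392 = \left(\sqrt{5539 + 9735} + 2381\right) - 28392 = \left(\sqrt{15274} + 2381\right) - 28392 = \left(2381 + \sqrt{15274}\right) - 28392 = -26011 + \sqrt{15274}$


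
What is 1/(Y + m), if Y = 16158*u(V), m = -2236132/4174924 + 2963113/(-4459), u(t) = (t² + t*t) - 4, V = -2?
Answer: 357999733/22900147541506 ≈ 1.5633e-5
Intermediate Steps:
u(t) = -4 + 2*t² (u(t) = (t² + t²) - 4 = 2*t² - 4 = -4 + 2*t²)
m = -238091201750/357999733 (m = -2236132*1/4174924 + 2963113*(-1/4459) = -559033/1043731 - 2963113/4459 = -238091201750/357999733 ≈ -665.06)
Y = 64632 (Y = 16158*(-4 + 2*(-2)²) = 16158*(-4 + 2*4) = 16158*(-4 + 8) = 16158*4 = 64632)
1/(Y + m) = 1/(64632 - 238091201750/357999733) = 1/(22900147541506/357999733) = 357999733/22900147541506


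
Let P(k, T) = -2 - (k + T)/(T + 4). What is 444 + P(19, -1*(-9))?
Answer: 5718/13 ≈ 439.85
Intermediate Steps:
P(k, T) = -2 - (T + k)/(4 + T)
444 + P(19, -1*(-9)) = 444 + (-8 - 1*19 - (-3)*(-9))/(4 - 1*(-9)) = 444 + (-8 - 19 - 3*9)/(4 + 9) = 444 + (-8 - 19 - 27)/13 = 444 + (1/13)*(-54) = 444 - 54/13 = 5718/13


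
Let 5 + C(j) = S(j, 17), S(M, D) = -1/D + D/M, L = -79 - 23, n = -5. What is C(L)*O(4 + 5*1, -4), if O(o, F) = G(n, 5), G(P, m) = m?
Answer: -2665/102 ≈ -26.127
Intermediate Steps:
L = -102
C(j) = -86/17 + 17/j (C(j) = -5 + (-1/17 + 17/j) = -86/17 + 17/j)
O(o, F) = 5
C(L)*O(4 + 5*1, -4) = (-86/17 + 17/(-102))*5 = (-86/17 + 17*(-1/102))*5 = (-86/17 - ⅙)*5 = -533/102*5 = -2665/102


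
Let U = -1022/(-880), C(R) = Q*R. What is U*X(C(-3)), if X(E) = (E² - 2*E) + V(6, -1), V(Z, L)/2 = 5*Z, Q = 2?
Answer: 13797/110 ≈ 125.43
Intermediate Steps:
C(R) = 2*R
V(Z, L) = 10*Z (V(Z, L) = 2*(5*Z) = 10*Z)
U = 511/440 (U = -1022*(-1/880) = 511/440 ≈ 1.1614)
X(E) = 60 + E² - 2*E (X(E) = (E² - 2*E) + 10*6 = (E² - 2*E) + 60 = 60 + E² - 2*E)
U*X(C(-3)) = 511*(60 + (2*(-3))² - 4*(-3))/440 = 511*(60 + (-6)² - 2*(-6))/440 = 511*(60 + 36 + 12)/440 = (511/440)*108 = 13797/110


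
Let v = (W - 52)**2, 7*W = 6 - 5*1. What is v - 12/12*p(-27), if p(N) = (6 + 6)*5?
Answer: 128829/49 ≈ 2629.2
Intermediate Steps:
W = 1/7 (W = (6 - 5*1)/7 = (6 - 5)/7 = (1/7)*1 = 1/7 ≈ 0.14286)
p(N) = 60 (p(N) = 12*5 = 60)
v = 131769/49 (v = (1/7 - 52)**2 = (-363/7)**2 = 131769/49 ≈ 2689.2)
v - 12/12*p(-27) = 131769/49 - 12/12*60 = 131769/49 - 12*(1/12)*60 = 131769/49 - 60 = 128829/49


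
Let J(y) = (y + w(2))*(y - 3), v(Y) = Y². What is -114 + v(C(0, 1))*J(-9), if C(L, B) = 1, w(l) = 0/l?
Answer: -6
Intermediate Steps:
w(l) = 0
J(y) = y*(-3 + y) (J(y) = (y + 0)*(y - 3) = y*(-3 + y))
-114 + v(C(0, 1))*J(-9) = -114 + 1²*(-9*(-3 - 9)) = -114 + 1*(-9*(-12)) = -114 + 1*108 = -114 + 108 = -6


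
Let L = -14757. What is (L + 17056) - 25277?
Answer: -22978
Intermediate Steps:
(L + 17056) - 25277 = (-14757 + 17056) - 25277 = 2299 - 25277 = -22978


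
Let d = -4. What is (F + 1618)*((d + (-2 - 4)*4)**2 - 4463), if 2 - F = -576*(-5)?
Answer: 4635540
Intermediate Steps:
F = -2878 (F = 2 - (-576)*(-5) = 2 - 1*2880 = 2 - 2880 = -2878)
(F + 1618)*((d + (-2 - 4)*4)**2 - 4463) = (-2878 + 1618)*((-4 + (-2 - 4)*4)**2 - 4463) = -1260*((-4 - 6*4)**2 - 4463) = -1260*((-4 - 24)**2 - 4463) = -1260*((-28)**2 - 4463) = -1260*(784 - 4463) = -1260*(-3679) = 4635540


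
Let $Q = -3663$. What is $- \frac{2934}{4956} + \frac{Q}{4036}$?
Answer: $- \frac{2499621}{1666868} \approx -1.4996$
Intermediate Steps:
$- \frac{2934}{4956} + \frac{Q}{4036} = - \frac{2934}{4956} - \frac{3663}{4036} = \left(-2934\right) \frac{1}{4956} - \frac{3663}{4036} = - \frac{489}{826} - \frac{3663}{4036} = - \frac{2499621}{1666868}$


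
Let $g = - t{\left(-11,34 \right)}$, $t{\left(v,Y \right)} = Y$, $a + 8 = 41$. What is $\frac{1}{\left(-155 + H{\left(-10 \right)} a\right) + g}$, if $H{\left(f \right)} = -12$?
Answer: $- \frac{1}{585} \approx -0.0017094$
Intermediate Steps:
$a = 33$ ($a = -8 + 41 = 33$)
$g = -34$ ($g = \left(-1\right) 34 = -34$)
$\frac{1}{\left(-155 + H{\left(-10 \right)} a\right) + g} = \frac{1}{\left(-155 - 396\right) - 34} = \frac{1}{-551 - 34} = \frac{1}{-585} = - \frac{1}{585}$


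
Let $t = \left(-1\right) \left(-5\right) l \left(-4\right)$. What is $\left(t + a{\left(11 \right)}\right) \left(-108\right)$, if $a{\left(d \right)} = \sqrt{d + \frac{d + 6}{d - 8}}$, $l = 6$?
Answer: $12960 - 180 \sqrt{6} \approx 12519.0$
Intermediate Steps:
$t = -120$ ($t = \left(-1\right) \left(-5\right) 6 \left(-4\right) = 5 \cdot 6 \left(-4\right) = 30 \left(-4\right) = -120$)
$a{\left(d \right)} = \sqrt{d + \frac{6 + d}{-8 + d}}$
$\left(t + a{\left(11 \right)}\right) \left(-108\right) = \left(-120 + \sqrt{\frac{6 + 11 + 11 \left(-8 + 11\right)}{-8 + 11}}\right) \left(-108\right) = \left(-120 + \sqrt{\frac{6 + 11 + 11 \cdot 3}{3}}\right) \left(-108\right) = \left(-120 + \sqrt{\frac{6 + 11 + 33}{3}}\right) \left(-108\right) = \left(-120 + \sqrt{\frac{1}{3} \cdot 50}\right) \left(-108\right) = \left(-120 + \sqrt{\frac{50}{3}}\right) \left(-108\right) = \left(-120 + \frac{5 \sqrt{6}}{3}\right) \left(-108\right) = 12960 - 180 \sqrt{6}$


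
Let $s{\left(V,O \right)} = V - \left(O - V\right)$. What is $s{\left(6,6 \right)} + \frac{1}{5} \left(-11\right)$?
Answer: $\frac{19}{5} \approx 3.8$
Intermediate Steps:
$s{\left(V,O \right)} = - O + 2 V$
$s{\left(6,6 \right)} + \frac{1}{5} \left(-11\right) = \left(\left(-1\right) 6 + 2 \cdot 6\right) + \frac{1}{5} \left(-11\right) = \left(-6 + 12\right) + \frac{1}{5} \left(-11\right) = 6 - \frac{11}{5} = \frac{19}{5}$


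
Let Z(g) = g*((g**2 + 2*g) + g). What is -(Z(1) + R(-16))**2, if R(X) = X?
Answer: -144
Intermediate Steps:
Z(g) = g*(g**2 + 3*g)
-(Z(1) + R(-16))**2 = -(1**2*(3 + 1) - 16)**2 = -(1*4 - 16)**2 = -(4 - 16)**2 = -1*(-12)**2 = -1*144 = -144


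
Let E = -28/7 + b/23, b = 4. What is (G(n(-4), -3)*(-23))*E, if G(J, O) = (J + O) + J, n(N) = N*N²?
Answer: -11528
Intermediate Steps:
n(N) = N³
G(J, O) = O + 2*J
E = -88/23 (E = -28/7 + 4/23 = -28*⅐ + 4*(1/23) = -4 + 4/23 = -88/23 ≈ -3.8261)
(G(n(-4), -3)*(-23))*E = ((-3 + 2*(-4)³)*(-23))*(-88/23) = ((-3 + 2*(-64))*(-23))*(-88/23) = ((-3 - 128)*(-23))*(-88/23) = -131*(-23)*(-88/23) = 3013*(-88/23) = -11528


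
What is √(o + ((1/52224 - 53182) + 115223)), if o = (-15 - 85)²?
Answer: √191875728435/1632 ≈ 268.40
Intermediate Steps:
o = 10000 (o = (-100)² = 10000)
√(o + ((1/52224 - 53182) + 115223)) = √(10000 + ((1/52224 - 53182) + 115223)) = √(10000 + (-2777376767/52224 + 115223)) = √(10000 + 3240029185/52224) = √(3762269185/52224) = √191875728435/1632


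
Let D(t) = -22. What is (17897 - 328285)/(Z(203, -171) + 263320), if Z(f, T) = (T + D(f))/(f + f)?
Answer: -126017528/106907727 ≈ -1.1788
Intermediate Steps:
Z(f, T) = (-22 + T)/(2*f) (Z(f, T) = (T - 22)/(f + f) = (-22 + T)/((2*f)) = (-22 + T)*(1/(2*f)) = (-22 + T)/(2*f))
(17897 - 328285)/(Z(203, -171) + 263320) = (17897 - 328285)/((½)*(-22 - 171)/203 + 263320) = -310388/((½)*(1/203)*(-193) + 263320) = -310388/(-193/406 + 263320) = -310388/106907727/406 = -310388*406/106907727 = -126017528/106907727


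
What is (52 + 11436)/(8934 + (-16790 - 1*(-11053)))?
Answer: 11488/3197 ≈ 3.5934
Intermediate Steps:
(52 + 11436)/(8934 + (-16790 - 1*(-11053))) = 11488/(8934 + (-16790 + 11053)) = 11488/(8934 - 5737) = 11488/3197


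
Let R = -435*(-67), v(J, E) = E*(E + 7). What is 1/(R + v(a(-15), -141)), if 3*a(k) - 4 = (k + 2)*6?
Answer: 1/48039 ≈ 2.0816e-5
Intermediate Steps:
a(k) = 16/3 + 2*k (a(k) = 4/3 + ((k + 2)*6)/3 = 4/3 + ((2 + k)*6)/3 = 4/3 + (12 + 6*k)/3 = 4/3 + (4 + 2*k) = 16/3 + 2*k)
v(J, E) = E*(7 + E)
R = 29145
1/(R + v(a(-15), -141)) = 1/(29145 - 141*(7 - 141)) = 1/(29145 - 141*(-134)) = 1/(29145 + 18894) = 1/48039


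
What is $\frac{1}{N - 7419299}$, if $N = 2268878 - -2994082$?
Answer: $- \frac{1}{2156339} \approx -4.6375 \cdot 10^{-7}$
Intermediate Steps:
$N = 5262960$ ($N = 2268878 + 2994082 = 5262960$)
$\frac{1}{N - 7419299} = \frac{1}{5262960 - 7419299} = \frac{1}{-2156339} = - \frac{1}{2156339}$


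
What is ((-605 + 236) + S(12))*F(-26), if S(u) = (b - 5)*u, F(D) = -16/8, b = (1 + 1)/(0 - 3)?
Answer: 874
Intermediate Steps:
b = -⅔ (b = 2/(-3) = 2*(-⅓) = -⅔ ≈ -0.66667)
F(D) = -2 (F(D) = -16*⅛ = -2)
S(u) = -17*u/3 (S(u) = (-⅔ - 5)*u = -17*u/3)
((-605 + 236) + S(12))*F(-26) = ((-605 + 236) - 17/3*12)*(-2) = (-369 - 68)*(-2) = -437*(-2) = 874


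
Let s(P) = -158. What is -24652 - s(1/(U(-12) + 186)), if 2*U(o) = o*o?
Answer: -24494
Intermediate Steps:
U(o) = o²/2 (U(o) = (o*o)/2 = o²/2)
-24652 - s(1/(U(-12) + 186)) = -24652 - 1*(-158) = -24652 + 158 = -24494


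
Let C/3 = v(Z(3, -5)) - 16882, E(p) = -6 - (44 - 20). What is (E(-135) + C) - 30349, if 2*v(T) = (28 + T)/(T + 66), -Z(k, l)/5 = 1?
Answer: -9884981/122 ≈ -81024.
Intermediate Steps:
Z(k, l) = -5 (Z(k, l) = -5*1 = -5)
E(p) = -30 (E(p) = -6 - 1*24 = -6 - 24 = -30)
v(T) = (28 + T)/(2*(66 + T)) (v(T) = ((28 + T)/(T + 66))/2 = ((28 + T)/(66 + T))/2 = (28 + T)/(2*(66 + T)))
C = -6178743/122 (C = 3*((28 - 5)/(2*(66 - 5)) - 16882) = 3*((½)*23/61 - 16882) = 3*((½)*(1/61)*23 - 16882) = 3*(23/122 - 16882) = 3*(-2059581/122) = -6178743/122 ≈ -50645.)
(E(-135) + C) - 30349 = (-30 - 6178743/122) - 30349 = -6182403/122 - 30349 = -9884981/122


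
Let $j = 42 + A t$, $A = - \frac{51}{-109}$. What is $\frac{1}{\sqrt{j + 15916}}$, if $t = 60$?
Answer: $\frac{\sqrt{189930538}}{1742482} \approx 0.0079091$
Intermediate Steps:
$A = \frac{51}{109}$ ($A = \left(-51\right) \left(- \frac{1}{109}\right) = \frac{51}{109} \approx 0.46789$)
$j = \frac{7638}{109}$ ($j = 42 + \frac{51}{109} \cdot 60 = 42 + \frac{3060}{109} = \frac{7638}{109} \approx 70.073$)
$\frac{1}{\sqrt{j + 15916}} = \frac{1}{\sqrt{\frac{7638}{109} + 15916}} = \frac{1}{\sqrt{\frac{1742482}{109}}} = \frac{1}{\frac{1}{109} \sqrt{189930538}} = \frac{\sqrt{189930538}}{1742482}$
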